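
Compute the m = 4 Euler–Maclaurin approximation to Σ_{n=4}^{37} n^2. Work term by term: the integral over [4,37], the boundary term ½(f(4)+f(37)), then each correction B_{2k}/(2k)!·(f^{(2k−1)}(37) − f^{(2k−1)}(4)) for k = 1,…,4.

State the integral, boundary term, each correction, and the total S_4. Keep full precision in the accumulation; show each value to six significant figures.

The integral term ∫_4^37 x^2 dx = 16863.0.
Endpoint term: (f(4) + f(37))/2 = (16.0000 + 1369.00)/2 = 692.500.
Running total after boundary: 17555.5.
Correction k=1: B_{2}/2! · (f^{(1)}(37) − f^{(1)}(4)) = 1/12 · (74.0000 − 8.00000) = 5.50000.
Running total after k=1: 17561.0.
Correction k=2: B_{4}/4! · (f^{(3)}(37) − f^{(3)}(4)) = −1/720 · (0.00000 − 0.00000) = 0.00000.
Running total after k=2: 17561.0.
Correction k=3: B_{6}/6! · (f^{(5)}(37) − f^{(5)}(4)) = 1/30240 · (0.00000 − 0.00000) = 0.00000.
Running total after k=3: 17561.0.
Correction k=4: B_{8}/8! · (f^{(7)}(37) − f^{(7)}(4)) = −1/1209600 · (0.00000 − 0.00000) = 0.00000.

S_4 ≈ 17561.0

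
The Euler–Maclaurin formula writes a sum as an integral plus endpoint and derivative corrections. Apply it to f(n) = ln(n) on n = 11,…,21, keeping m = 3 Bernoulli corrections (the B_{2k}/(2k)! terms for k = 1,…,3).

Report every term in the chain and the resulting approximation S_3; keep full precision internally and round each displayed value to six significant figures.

S_3 ≈ 30.2757

Integral: ∫_11^21 ln(x) dx = 27.5581.
½[f(11) + f(21)] = ½[2.39790 + 3.04452] = 2.72121.
Integral + boundary = 30.2793.
Correction k=1: B_{2}/2! · (f^{(1)}(21) − f^{(1)}(11)) = 1/12 · (0.0476190 − 0.0909091) = -0.00360750.
After k=1: 30.2757.
Correction k=2: B_{4}/4! · (f^{(3)}(21) − f^{(3)}(11)) = −1/720 · (0.000215959 − 0.00150263) = 1.78704e-06.
After k=2: 30.2757.
Correction k=3: B_{6}/6! · (f^{(5)}(21) − f^{(5)}(11)) = 1/30240 · (5.87645e-06 − 0.000149021) = -4.73362e-09.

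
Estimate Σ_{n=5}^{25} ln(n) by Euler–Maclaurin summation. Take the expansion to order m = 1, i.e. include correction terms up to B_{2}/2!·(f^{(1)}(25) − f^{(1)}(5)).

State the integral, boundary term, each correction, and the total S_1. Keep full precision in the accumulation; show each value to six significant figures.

The integral term ∫_5^25 ln(x) dx = 52.4247.
Endpoint term: (f(5) + f(25))/2 = (1.60944 + 3.21888)/2 = 2.41416.
Running total after boundary: 54.8389.
Correction k=1: B_{2}/2! · (f^{(1)}(25) − f^{(1)}(5)) = 1/12 · (0.0400000 − 0.200000) = -0.0133333.

S_1 ≈ 54.8255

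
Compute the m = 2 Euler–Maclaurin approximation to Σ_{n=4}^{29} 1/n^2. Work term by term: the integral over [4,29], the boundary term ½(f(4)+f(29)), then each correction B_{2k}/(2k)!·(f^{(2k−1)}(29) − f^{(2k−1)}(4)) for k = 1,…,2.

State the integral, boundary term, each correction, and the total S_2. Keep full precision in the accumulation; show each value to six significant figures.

∫_4^29 1/x^2 dx evaluates to 0.215517.
½[f(4) + f(29)] = ½[0.0625000 + 0.00118906] = 0.0318445.
Running total after boundary: 0.247362.
Order-1 term: 1/12 · (-8.20042e-05 − (-0.0312500)) = 0.00259733.
Running total after k=1: 0.249959.
Order-2 term: −1/720 · (-1.17010e-06 − (-0.0234375)) = -3.25505e-05.

S_2 ≈ 0.249927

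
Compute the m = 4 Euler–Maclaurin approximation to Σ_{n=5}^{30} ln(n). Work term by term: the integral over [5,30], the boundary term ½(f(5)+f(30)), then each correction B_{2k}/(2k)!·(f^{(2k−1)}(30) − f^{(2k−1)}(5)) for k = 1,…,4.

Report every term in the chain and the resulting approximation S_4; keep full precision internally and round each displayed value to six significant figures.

The integral term ∫_5^30 ln(x) dx = 68.9887.
Endpoint term: (f(5) + f(30))/2 = (1.60944 + 3.40120)/2 = 2.50532.
So far: 71.4940.
Correction k=1: B_{2}/2! · (f^{(1)}(30) − f^{(1)}(5)) = 1/12 · (0.0333333 − 0.200000) = -0.0138889.
Running total after k=1: 71.4802.
Correction k=2: B_{4}/4! · (f^{(3)}(30) − f^{(3)}(5)) = −1/720 · (7.40741e-05 − 0.0160000) = 2.21193e-05.
Running total after k=2: 71.4802.
Correction k=3: B_{6}/6! · (f^{(5)}(30) − f^{(5)}(5)) = 1/30240 · (9.87654e-07 − 0.00768000) = -2.53936e-07.
Running total after k=3: 71.4802.
Correction k=4: B_{8}/8! · (f^{(7)}(30) − f^{(7)}(5)) = −1/1209600 · (3.29218e-08 − 0.00921600) = 7.61902e-09.

S_4 ≈ 71.4802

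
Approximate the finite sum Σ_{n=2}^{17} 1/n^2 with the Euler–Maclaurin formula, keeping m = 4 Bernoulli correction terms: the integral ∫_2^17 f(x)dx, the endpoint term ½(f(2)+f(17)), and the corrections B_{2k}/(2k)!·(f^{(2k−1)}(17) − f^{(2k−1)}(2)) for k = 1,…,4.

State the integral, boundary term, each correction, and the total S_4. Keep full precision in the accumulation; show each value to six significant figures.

S_4 ≈ 0.587785

Integral: ∫_2^17 1/x^2 dx = 0.441176.
½[f(2) + f(17)] = ½[0.250000 + 0.00346021] = 0.126730.
Running total after boundary: 0.567907.
Order-1 term: 1/12 · (-0.000407083 − (-0.250000)) = 0.0207994.
After k=1: 0.588706.
Order-2 term: −1/720 · (-1.69031e-05 − (-0.750000)) = -0.00104164.
After k=2: 0.587664.
Order-3 term: 1/30240 · (-1.75465e-06 − (-5.62500)) = 0.000186012.
After k=3: 0.587850.
Order-4 term: −1/1209600 · (-3.40001e-07 − (-78.7500)) = -6.51042e-05.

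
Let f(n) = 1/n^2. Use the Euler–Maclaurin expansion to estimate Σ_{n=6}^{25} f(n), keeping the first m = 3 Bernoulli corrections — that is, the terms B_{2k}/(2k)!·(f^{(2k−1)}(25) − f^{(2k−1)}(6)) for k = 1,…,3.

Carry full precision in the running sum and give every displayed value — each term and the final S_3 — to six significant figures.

S_3 ≈ 0.142112

∫_6^25 1/x^2 dx evaluates to 0.126667.
Endpoint term: (f(6) + f(25))/2 = (0.0277778 + 0.00160000)/2 = 0.0146889.
Running total after boundary: 0.141356.
Correction k=1: B_{2}/2! · (f^{(1)}(25) − f^{(1)}(6)) = 1/12 · (-0.000128000 − (-0.00925926)) = 0.000760938.
Running total after k=1: 0.142116.
Correction k=2: B_{4}/4! · (f^{(3)}(25) − f^{(3)}(6)) = −1/720 · (-2.45760e-06 − (-0.00308642)) = -4.28328e-06.
Running total after k=2: 0.142112.
Correction k=3: B_{6}/6! · (f^{(5)}(25) − f^{(5)}(6)) = 1/30240 · (-1.17965e-07 − (-0.00257202)) = 8.50496e-08.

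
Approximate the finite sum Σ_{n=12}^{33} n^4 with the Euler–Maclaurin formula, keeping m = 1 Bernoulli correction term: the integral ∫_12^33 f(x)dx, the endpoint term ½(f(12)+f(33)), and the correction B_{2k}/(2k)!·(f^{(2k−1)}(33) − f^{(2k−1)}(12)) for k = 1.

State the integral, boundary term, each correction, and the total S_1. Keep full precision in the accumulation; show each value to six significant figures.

S_1 ≈ 8.39204e+06

The integral term ∫_12^33 x^4 dx = 7.77731e+06.
Boundary: ½(f(12) + f(33)) = ½(20736.0 + 1.18592e+06) = 603328.
Running total after boundary: 8.38064e+06.
Correction k=1: B_{2}/2! · (f^{(1)}(33) − f^{(1)}(12)) = 1/12 · (143748 − 6912.00) = 11403.0.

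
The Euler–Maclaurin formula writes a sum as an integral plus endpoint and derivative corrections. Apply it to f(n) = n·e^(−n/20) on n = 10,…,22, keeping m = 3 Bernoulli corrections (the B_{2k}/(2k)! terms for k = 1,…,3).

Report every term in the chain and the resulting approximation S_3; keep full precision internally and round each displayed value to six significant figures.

S_3 ≈ 90.9729

The integral term ∫_10^22 x·e^(−x/20) dx = 84.3067.
Endpoint term: (f(10) + f(22))/2 = (6.06531 + 7.32316)/2 = 6.69424.
Running total after boundary: 91.0009.
Correction k=1: B_{2}/2! · (f^{(1)}(22) − f^{(1)}(10)) = 1/12 · (-0.0332871 − 0.303265) = -0.0280460.
After k=1: 90.9729.
Correction k=2: B_{4}/4! · (f^{(3)}(22) − f^{(3)}(10)) = −1/720 · (0.00158114 − 0.00379082) = 3.06900e-06.
After k=2: 90.9729.
Correction k=3: B_{6}/6! · (f^{(5)}(22) − f^{(5)}(10)) = 1/30240 · (8.11373e-06 − 1.70587e-05) = -2.95798e-10.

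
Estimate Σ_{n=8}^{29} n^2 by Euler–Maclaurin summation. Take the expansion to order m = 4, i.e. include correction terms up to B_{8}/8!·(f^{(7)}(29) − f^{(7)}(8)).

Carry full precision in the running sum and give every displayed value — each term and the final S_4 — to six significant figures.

S_4 ≈ 8415.00

Integral: ∫_8^29 x^2 dx = 7959.00.
Endpoint term: (f(8) + f(29))/2 = (64.0000 + 841.000)/2 = 452.500.
Integral + boundary = 8411.50.
Order-1 term: 1/12 · (58.0000 − 16.0000) = 3.50000.
After k=1: 8415.00.
Order-2 term: −1/720 · (0.00000 − 0.00000) = 0.00000.
After k=2: 8415.00.
Order-3 term: 1/30240 · (0.00000 − 0.00000) = 0.00000.
After k=3: 8415.00.
Order-4 term: −1/1209600 · (0.00000 − 0.00000) = 0.00000.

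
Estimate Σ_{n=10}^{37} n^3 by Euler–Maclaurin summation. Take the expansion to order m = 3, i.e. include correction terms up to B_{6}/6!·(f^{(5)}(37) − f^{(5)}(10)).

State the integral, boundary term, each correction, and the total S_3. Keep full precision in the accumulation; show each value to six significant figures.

S_3 ≈ 492184

The integral term ∫_10^37 x^3 dx = 466040.
Boundary: ½(f(10) + f(37)) = ½(1000.00 + 50653.0) = 25826.5.
Integral + boundary = 491867.
Order-1 term: 1/12 · (4107.00 − 300.000) = 317.250.
After k=1: 492184.
Order-2 term: −1/720 · (6.00000 − 6.00000) = 0.00000.
After k=2: 492184.
Order-3 term: 1/30240 · (0.00000 − 0.00000) = 0.00000.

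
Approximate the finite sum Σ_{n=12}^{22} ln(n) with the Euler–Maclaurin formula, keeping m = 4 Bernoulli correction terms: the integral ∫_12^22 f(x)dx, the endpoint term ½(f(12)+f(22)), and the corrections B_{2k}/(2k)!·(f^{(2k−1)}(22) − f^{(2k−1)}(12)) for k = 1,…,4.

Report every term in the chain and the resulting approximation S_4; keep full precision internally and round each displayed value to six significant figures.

S_4 ≈ 30.9689

∫_12^22 ln(x) dx evaluates to 28.1841.
½[f(12) + f(22)] = ½[2.48491 + 3.09104] = 2.78797.
Integral + boundary = 30.9720.
Order-1 term: 1/12 · (0.0454545 − 0.0833333) = -0.00315657.
After k=1: 30.9689.
Order-2 term: −1/720 · (0.000187829 − 0.00115741) = 1.34664e-06.
After k=2: 30.9689.
Order-3 term: 1/30240 · (4.65691e-06 − 9.64506e-05) = -3.03551e-09.
After k=3: 30.9689.
Order-4 term: −1/1209600 · (2.88651e-07 − 2.00939e-05) = 1.63734e-11.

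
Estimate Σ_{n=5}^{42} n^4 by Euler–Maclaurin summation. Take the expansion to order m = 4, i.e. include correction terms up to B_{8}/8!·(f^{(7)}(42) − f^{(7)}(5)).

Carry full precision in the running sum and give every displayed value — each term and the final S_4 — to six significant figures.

Integral: ∫_5^42 x^4 dx = 2.61376e+07.
Boundary: ½(f(5) + f(42)) = ½(625.000 + 3.11170e+06) = 1.55616e+06.
Running total after boundary: 2.76938e+07.
Correction k=1: B_{2}/2! · (f^{(1)}(42) − f^{(1)}(5)) = 1/12 · (296352 − 500.000) = 24654.3.
After k=1: 2.77184e+07.
Correction k=2: B_{4}/4! · (f^{(3)}(42) − f^{(3)}(5)) = −1/720 · (1008.00 − 120.000) = -1.23333.
After k=2: 2.77184e+07.
Correction k=3: B_{6}/6! · (f^{(5)}(42) − f^{(5)}(5)) = 1/30240 · (0.00000 − 0.00000) = 0.00000.
After k=3: 2.77184e+07.
Correction k=4: B_{8}/8! · (f^{(7)}(42) − f^{(7)}(5)) = −1/1209600 · (0.00000 − 0.00000) = 0.00000.

S_4 ≈ 2.77184e+07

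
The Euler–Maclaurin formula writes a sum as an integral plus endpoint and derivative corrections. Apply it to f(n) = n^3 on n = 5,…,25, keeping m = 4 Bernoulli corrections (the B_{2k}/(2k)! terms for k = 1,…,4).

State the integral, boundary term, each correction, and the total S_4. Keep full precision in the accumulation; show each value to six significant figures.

∫_5^25 x^3 dx evaluates to 97500.0.
Endpoint term: (f(5) + f(25))/2 = (125.000 + 15625.0)/2 = 7875.00.
Running total after boundary: 105375.
Order-1 term: 1/12 · (1875.00 − 75.0000) = 150.000.
Partial sum through k=1: 105525.
Order-2 term: −1/720 · (6.00000 − 6.00000) = 0.00000.
Partial sum through k=2: 105525.
Order-3 term: 1/30240 · (0.00000 − 0.00000) = 0.00000.
Partial sum through k=3: 105525.
Order-4 term: −1/1209600 · (0.00000 − 0.00000) = 0.00000.

S_4 ≈ 105525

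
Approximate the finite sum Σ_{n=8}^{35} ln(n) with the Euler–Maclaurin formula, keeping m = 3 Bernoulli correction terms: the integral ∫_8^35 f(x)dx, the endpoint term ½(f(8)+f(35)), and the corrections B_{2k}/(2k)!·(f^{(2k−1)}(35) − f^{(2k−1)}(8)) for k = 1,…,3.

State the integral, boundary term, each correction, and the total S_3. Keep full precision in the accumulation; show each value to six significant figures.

S_3 ≈ 83.6110

∫_8^35 ln(x) dx evaluates to 80.8016.
Boundary: ½(f(8) + f(35)) = ½(2.07944 + 3.55535) = 2.81739.
So far: 83.6190.
Order-1 term: 1/12 · (0.0285714 − 0.125000) = -0.00803571.
Running total after k=1: 83.6110.
Order-2 term: −1/720 · (4.66472e-05 − 0.00390625) = 5.36056e-06.
Running total after k=2: 83.6110.
Order-3 term: 1/30240 · (4.56952e-07 − 0.000732422) = -2.42052e-08.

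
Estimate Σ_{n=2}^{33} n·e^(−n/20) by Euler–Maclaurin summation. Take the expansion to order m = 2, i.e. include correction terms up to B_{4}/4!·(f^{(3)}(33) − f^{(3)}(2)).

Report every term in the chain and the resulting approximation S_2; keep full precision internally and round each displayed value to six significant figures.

Integral: ∫_2^33 x·e^(−x/20) dx = 194.556.
Boundary: ½(f(2) + f(33)) = ½(1.80967 + 6.33765) = 4.07366.
So far: 198.629.
Order-1 term: 1/12 · (-0.124832 − 0.814354) = -0.0782655.
Running total after k=1: 198.551.
Order-2 term: −1/720 · (0.000648168 − 0.00656007) = 8.21098e-06.

S_2 ≈ 198.551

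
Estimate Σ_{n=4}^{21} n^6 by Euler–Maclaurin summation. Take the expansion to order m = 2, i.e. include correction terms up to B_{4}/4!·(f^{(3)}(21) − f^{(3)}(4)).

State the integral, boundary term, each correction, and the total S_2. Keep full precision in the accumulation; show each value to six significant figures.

S_2 ≈ 3.02221e+08

The integral term ∫_4^21 x^6 dx = 2.57296e+08.
Boundary: ½(f(4) + f(21)) = ½(4096.00 + 8.57661e+07) = 4.28851e+07.
So far: 3.00181e+08.
Order-1 term: 1/12 · (2.45046e+07 − 6144.00) = 2.04154e+06.
Running total after k=1: 3.02223e+08.
Order-2 term: −1/720 · (1.11132e+06 − 7680.00) = -1532.83.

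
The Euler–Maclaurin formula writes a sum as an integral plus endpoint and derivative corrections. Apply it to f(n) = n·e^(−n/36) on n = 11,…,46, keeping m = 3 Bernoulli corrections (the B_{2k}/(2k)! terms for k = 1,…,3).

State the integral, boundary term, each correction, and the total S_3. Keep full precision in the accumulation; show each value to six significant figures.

S_3 ≈ 434.340

∫_11^46 x·e^(−x/36) dx evaluates to 423.928.
½[f(11) + f(46)] = ½[8.10385 + 12.8182] = 10.4610.
Integral + boundary = 434.389.
Correction k=1: B_{2}/2! · (f^{(1)}(46) − f^{(1)}(11)) = 1/12 · (-0.0774044 − 0.511607) = -0.0490843.
Partial sum through k=1: 434.340.
Correction k=2: B_{4}/4! · (f^{(3)}(46) − f^{(3)}(11)) = −1/720 · (0.000370299 − 0.00153166) = 1.61301e-06.
Partial sum through k=2: 434.340.
Correction k=3: B_{6}/6! · (f^{(5)}(46) − f^{(5)}(11)) = 1/30240 · (6.17533e-07 − 2.05908e-06) = -4.76702e-11.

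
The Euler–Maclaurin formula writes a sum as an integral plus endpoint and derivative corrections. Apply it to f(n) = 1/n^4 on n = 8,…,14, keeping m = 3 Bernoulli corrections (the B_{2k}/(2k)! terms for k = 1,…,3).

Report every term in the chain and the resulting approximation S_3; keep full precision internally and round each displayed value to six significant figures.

The integral term ∫_8^14 1/x^4 dx = 0.000529565.
Endpoint term: (f(8) + f(14))/2 = (0.000244141 + 2.60308e-05)/2 = 0.000135086.
Integral + boundary = 0.000664650.
k=1: B_{2}/(2)! × [f^{(1)}(14) − f^{(1)}(8)] = 1/12 × (-7.43738e-06 − (-0.000122070)) = 9.55274e-06.
After k=1: 0.000674203.
k=2: B_{4}/(4)! × [f^{(3)}(14) − f^{(3)}(8)] = −1/720 × (-1.13837e-06 − (-5.72205e-05)) = -7.78918e-08.
After k=2: 0.000674125.
k=3: B_{6}/(6)! × [f^{(5)}(14) − f^{(5)}(8)] = 1/30240 × (-3.25250e-07 − (-5.00679e-05)) = 1.64493e-09.

S_3 ≈ 0.000674127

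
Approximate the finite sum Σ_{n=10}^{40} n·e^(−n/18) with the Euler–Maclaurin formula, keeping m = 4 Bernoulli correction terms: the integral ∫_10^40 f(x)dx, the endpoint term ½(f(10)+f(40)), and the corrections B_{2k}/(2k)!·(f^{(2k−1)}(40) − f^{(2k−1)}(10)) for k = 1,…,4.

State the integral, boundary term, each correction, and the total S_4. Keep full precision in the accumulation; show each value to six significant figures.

S_4 ≈ 181.039

∫_10^40 x·e^(−x/18) dx evaluates to 176.036.
Endpoint term: (f(10) + f(40))/2 = (5.73753 + 4.33472)/2 = 5.03613.
Running total after boundary: 181.072.
k=1: B_{2}/(2)! × [f^{(1)}(40) − f^{(1)}(10)] = 1/12 × (-0.132450 − 0.255002) = -0.0322876.
Running total after k=1: 181.039.
k=2: B_{4}/(4)! × [f^{(3)}(40) − f^{(3)}(10)] = −1/720 × (0.000260143 − 0.00432873) = 5.65081e-06.
Running total after k=2: 181.039.
k=3: B_{6}/(6)! × [f^{(5)}(40) − f^{(5)}(10)] = 1/30240 × (2.86753e-06 − 2.42914e-05) = -7.08462e-10.
Running total after k=3: 181.039.
k=4: B_{8}/(8)! × [f^{(7)}(40) − f^{(7)}(10)] = −1/1209600 × (1.52227e-08 − 1.08712e-07) = 7.72891e-14.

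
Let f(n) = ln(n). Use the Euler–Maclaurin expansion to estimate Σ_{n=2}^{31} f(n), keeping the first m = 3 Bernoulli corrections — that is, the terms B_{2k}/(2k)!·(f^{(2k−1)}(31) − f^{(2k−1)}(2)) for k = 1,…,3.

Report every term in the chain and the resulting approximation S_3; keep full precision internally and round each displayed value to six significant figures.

Integral: ∫_2^31 ln(x) dx = 76.0673.
Boundary: ½(f(2) + f(31)) = ½(0.693147 + 3.43399) = 2.06357.
Running total after boundary: 78.1309.
k=1: B_{2}/(2)! × [f^{(1)}(31) − f^{(1)}(2)] = 1/12 × (0.0322581 − 0.500000) = -0.0389785.
After k=1: 78.0919.
k=2: B_{4}/(4)! × [f^{(3)}(31) − f^{(3)}(2)] = −1/720 × (6.71344e-05 − 0.250000) = 0.000347129.
After k=2: 78.0922.
k=3: B_{6}/(6)! × [f^{(5)}(31) − f^{(5)}(2)] = 1/30240 × (8.38306e-07 − 0.750000) = -2.48016e-05.

S_3 ≈ 78.0922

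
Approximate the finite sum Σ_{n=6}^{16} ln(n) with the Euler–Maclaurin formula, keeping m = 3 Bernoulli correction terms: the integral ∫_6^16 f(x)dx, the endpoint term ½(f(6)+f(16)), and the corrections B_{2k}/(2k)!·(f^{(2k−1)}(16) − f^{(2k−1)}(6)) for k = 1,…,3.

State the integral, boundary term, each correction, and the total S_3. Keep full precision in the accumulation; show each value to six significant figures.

Integral: ∫_6^16 ln(x) dx = 23.6109.
½[f(6) + f(16)] = ½[1.79176 + 2.77259] = 2.28217.
Running total after boundary: 25.8930.
Order-1 term: 1/12 · (0.0625000 − 0.166667) = -0.00868056.
Running total after k=1: 25.8844.
Order-2 term: −1/720 · (0.000488281 − 0.00925926) = 1.21819e-05.
Running total after k=2: 25.8844.
Order-3 term: 1/30240 · (2.28882e-05 − 0.00308642) = -1.01307e-07.

S_3 ≈ 25.8844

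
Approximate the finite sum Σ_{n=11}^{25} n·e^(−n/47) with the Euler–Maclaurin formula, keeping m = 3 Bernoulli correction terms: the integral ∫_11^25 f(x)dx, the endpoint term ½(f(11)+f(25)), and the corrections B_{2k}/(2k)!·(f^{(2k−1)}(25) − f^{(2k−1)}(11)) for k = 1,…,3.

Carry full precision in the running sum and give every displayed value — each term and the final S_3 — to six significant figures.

Integral: ∫_11^25 x·e^(−x/47) dx = 169.132.
Boundary: ½(f(11) + f(25)) = ½(8.70461 + 14.6870) = 11.6958.
Integral + boundary = 180.828.
Order-1 term: 1/12 · (0.274990 − 0.606124) = -0.0275945.
Partial sum through k=1: 180.800.
Order-2 term: −1/720 · (0.000656382 − 0.000990847) = 4.64534e-07.
Partial sum through k=2: 180.800.
Order-3 term: 1/30240 · (5.37926e-07 − 7.72886e-07) = -7.76984e-12.

S_3 ≈ 180.800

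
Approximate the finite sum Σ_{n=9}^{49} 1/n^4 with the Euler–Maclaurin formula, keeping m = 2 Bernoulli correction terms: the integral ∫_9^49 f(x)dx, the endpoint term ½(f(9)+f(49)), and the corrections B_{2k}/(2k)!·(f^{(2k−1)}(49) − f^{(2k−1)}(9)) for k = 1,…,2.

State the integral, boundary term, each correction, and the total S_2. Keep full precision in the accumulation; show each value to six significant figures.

S_2 ≈ 0.000536318

The integral term ∫_9^49 1/x^4 dx = 0.000454414.
Boundary: ½(f(9) + f(49)) = ½(0.000152416 + 1.73467e-07) = 7.62946e-05.
Integral + boundary = 0.000530709.
k=1: B_{2}/(2)! × [f^{(1)}(49) − f^{(1)}(9)] = 1/12 × (-1.41605e-08 − (-6.77404e-05)) = 5.64385e-06.
After k=1: 0.000536353.
k=2: B_{4}/(4)! × [f^{(3)}(49) − f^{(3)}(9)] = −1/720 × (-1.76933e-10 − (-2.50890e-05)) = -3.48456e-08.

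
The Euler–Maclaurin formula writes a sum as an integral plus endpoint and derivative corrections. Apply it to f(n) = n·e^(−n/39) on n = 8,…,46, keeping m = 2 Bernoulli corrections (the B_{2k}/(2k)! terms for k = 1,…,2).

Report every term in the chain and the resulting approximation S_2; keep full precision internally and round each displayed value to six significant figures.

S_2 ≈ 484.176

The integral term ∫_8^46 x·e^(−x/39) dx = 473.906.
Endpoint term: (f(8) + f(46))/2 = (6.51634 + 14.1421)/2 = 10.3292.
Running total after boundary: 484.235.
k=1: B_{2}/(2)! × [f^{(1)}(46) − f^{(1)}(8)] = 1/12 × (-0.0551809 − 0.647457) = -0.0585532.
Partial sum through k=1: 484.176.
k=2: B_{4}/(4)! × [f^{(3)}(46) − f^{(3)}(8)] = −1/720 × (0.000367976 − 0.00149674) = 1.56773e-06.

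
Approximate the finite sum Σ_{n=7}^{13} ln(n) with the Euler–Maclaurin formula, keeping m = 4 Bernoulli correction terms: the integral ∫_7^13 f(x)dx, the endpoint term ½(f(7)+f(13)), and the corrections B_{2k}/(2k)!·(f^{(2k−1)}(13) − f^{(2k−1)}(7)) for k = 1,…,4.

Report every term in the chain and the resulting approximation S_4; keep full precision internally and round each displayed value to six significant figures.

The integral term ∫_7^13 ln(x) dx = 13.7230.
Endpoint term: (f(7) + f(13))/2 = (1.94591 + 2.56495)/2 = 2.25543.
Running total after boundary: 15.9784.
Order-1 term: 1/12 · (0.0769231 − 0.142857) = -0.00549451.
Partial sum through k=1: 15.9729.
Order-2 term: −1/720 · (0.000910332 − 0.00583090) = 6.83413e-06.
Partial sum through k=2: 15.9729.
Order-3 term: 1/30240 · (6.46390e-05 − 0.00142798) = -4.50839e-08.
Partial sum through k=3: 15.9729.
Order-4 term: −1/1209600 · (1.14744e-05 − 0.000874271) = 7.13291e-10.

S_4 ≈ 15.9729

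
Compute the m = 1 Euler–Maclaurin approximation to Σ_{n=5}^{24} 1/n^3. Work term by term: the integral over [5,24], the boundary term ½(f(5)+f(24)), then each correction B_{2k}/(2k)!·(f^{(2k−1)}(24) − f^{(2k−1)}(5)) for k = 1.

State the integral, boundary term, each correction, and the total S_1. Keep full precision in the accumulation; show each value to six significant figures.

The integral term ∫_5^24 1/x^3 dx = 0.0191319.
Endpoint term: (f(5) + f(24))/2 = (0.00800000 + 7.23380e-05)/2 = 0.00403617.
So far: 0.0231681.
Correction k=1: B_{2}/2! · (f^{(1)}(24) − f^{(1)}(5)) = 1/12 · (-9.04225e-06 − (-0.00480000)) = 0.000399246.

S_1 ≈ 0.0235674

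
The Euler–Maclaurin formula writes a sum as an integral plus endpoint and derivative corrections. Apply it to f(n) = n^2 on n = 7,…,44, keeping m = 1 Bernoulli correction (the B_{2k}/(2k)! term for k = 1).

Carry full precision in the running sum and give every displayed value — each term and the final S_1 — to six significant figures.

S_1 ≈ 29279.0

Integral: ∫_7^44 x^2 dx = 28280.3.
Boundary: ½(f(7) + f(44)) = ½(49.0000 + 1936.00) = 992.500.
Running total after boundary: 29272.8.
Order-1 term: 1/12 · (88.0000 − 14.0000) = 6.16667.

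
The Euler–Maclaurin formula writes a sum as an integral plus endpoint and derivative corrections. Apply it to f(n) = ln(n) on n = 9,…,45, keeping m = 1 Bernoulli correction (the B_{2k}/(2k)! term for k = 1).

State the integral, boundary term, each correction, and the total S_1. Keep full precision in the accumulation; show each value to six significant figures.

The integral term ∫_9^45 ln(x) dx = 115.525.
½[f(9) + f(45)] = ½[2.19722 + 3.80666] = 3.00194.
So far: 118.527.
k=1: B_{2}/(2)! × [f^{(1)}(45) − f^{(1)}(9)] = 1/12 × (0.0222222 − 0.111111) = -0.00740741.

S_1 ≈ 118.519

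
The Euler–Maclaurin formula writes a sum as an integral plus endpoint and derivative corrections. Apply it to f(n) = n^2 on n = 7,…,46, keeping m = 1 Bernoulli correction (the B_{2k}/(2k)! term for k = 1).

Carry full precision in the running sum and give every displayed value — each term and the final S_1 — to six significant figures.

∫_7^46 x^2 dx evaluates to 32331.0.
Endpoint term: (f(7) + f(46))/2 = (49.0000 + 2116.00)/2 = 1082.50.
So far: 33413.5.
Order-1 term: 1/12 · (92.0000 − 14.0000) = 6.50000.

S_1 ≈ 33420.0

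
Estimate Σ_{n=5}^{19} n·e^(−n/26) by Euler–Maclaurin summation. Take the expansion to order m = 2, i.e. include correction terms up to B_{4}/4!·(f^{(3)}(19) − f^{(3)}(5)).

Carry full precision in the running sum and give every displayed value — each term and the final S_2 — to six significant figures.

The integral term ∫_5^19 x·e^(−x/26) dx = 101.593.
Boundary: ½(f(5) + f(19)) = ½(4.12526 + 9.14923) = 6.63725.
Integral + boundary = 108.230.
Correction k=1: B_{2}/2! · (f^{(1)}(19) − f^{(1)}(5)) = 1/12 · (0.129645 − 0.666389) = -0.0447287.
Running total after k=1: 108.185.
Correction k=2: B_{4}/4! · (f^{(3)}(19) − f^{(3)}(5)) = −1/720 · (0.00161645 − 0.00342677) = 2.51433e-06.

S_2 ≈ 108.185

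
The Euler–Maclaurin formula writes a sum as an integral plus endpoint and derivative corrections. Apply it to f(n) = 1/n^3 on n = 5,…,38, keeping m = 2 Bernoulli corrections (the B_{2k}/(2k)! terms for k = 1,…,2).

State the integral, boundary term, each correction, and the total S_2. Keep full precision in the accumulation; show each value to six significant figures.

S_2 ≈ 0.0240574

Integral: ∫_5^38 1/x^3 dx = 0.0196537.
½[f(5) + f(38)] = ½[0.00800000 + 1.82242e-05] = 0.00400911.
So far: 0.0236629.
Correction k=1: B_{2}/2! · (f^{(1)}(38) − f^{(1)}(5)) = 1/12 · (-1.43876e-06 − (-0.00480000)) = 0.000399880.
After k=1: 0.0240627.
Correction k=2: B_{4}/4! · (f^{(3)}(38) − f^{(3)}(5)) = −1/720 · (-1.99274e-08 − (-0.00384000)) = -5.33331e-06.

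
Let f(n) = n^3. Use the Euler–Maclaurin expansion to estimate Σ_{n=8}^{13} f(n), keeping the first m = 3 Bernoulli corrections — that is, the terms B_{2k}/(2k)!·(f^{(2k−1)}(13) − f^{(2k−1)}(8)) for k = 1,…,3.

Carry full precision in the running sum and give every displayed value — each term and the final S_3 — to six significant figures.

S_3 ≈ 7497.00

The integral term ∫_8^13 x^3 dx = 6116.25.
Boundary: ½(f(8) + f(13)) = ½(512.000 + 2197.00) = 1354.50.
Integral + boundary = 7470.75.
Order-1 term: 1/12 · (507.000 − 192.000) = 26.2500.
Partial sum through k=1: 7497.00.
Order-2 term: −1/720 · (6.00000 − 6.00000) = 0.00000.
Partial sum through k=2: 7497.00.
Order-3 term: 1/30240 · (0.00000 − 0.00000) = 0.00000.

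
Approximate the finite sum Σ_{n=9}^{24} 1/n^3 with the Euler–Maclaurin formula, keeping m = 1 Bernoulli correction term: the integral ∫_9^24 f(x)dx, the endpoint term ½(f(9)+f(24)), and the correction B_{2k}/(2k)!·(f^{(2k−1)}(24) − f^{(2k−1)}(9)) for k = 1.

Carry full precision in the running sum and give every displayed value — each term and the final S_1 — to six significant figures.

Integral: ∫_9^24 1/x^3 dx = 0.00530478.
Endpoint term: (f(9) + f(24))/2 = (0.00137174 + 7.23380e-05)/2 = 0.000722040.
Running total after boundary: 0.00602682.
Correction k=1: B_{2}/2! · (f^{(1)}(24) − f^{(1)}(9)) = 1/12 · (-9.04225e-06 − (-0.000457247)) = 3.73504e-05.

S_1 ≈ 0.00606417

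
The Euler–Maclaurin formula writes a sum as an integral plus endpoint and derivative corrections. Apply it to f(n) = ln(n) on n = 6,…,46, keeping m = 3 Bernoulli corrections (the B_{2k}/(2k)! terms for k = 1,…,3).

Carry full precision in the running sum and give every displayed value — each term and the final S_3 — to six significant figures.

S_3 ≈ 128.165

∫_6^46 ln(x) dx evaluates to 125.367.
Boundary: ½(f(6) + f(46)) = ½(1.79176 + 3.82864) = 2.81020.
Integral + boundary = 128.177.
Order-1 term: 1/12 · (0.0217391 − 0.166667) = -0.0120773.
After k=1: 128.165.
Order-2 term: −1/720 · (2.05474e-05 − 0.00925926) = 1.28315e-05.
After k=2: 128.165.
Order-3 term: 1/30240 · (1.16526e-07 − 0.00308642) = -1.02060e-07.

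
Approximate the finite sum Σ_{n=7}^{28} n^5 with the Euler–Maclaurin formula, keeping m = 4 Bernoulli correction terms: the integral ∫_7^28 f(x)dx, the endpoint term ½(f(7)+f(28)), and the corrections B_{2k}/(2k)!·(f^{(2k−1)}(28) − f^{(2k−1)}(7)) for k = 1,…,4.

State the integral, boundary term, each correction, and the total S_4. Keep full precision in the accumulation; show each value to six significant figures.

The integral term ∫_7^28 x^5 dx = 8.02954e+07.
Boundary: ½(f(7) + f(28)) = ½(16807.0 + 1.72104e+07) = 8.61359e+06.
Integral + boundary = 8.89090e+07.
Correction k=1: B_{2}/2! · (f^{(1)}(28) − f^{(1)}(7)) = 1/12 · (3.07328e+06 − 12005.0) = 255106.
Running total after k=1: 8.91641e+07.
Correction k=2: B_{4}/4! · (f^{(3)}(28) − f^{(3)}(7)) = −1/720 · (47040.0 − 2940.00) = -61.2500.
Running total after k=2: 8.91641e+07.
Correction k=3: B_{6}/6! · (f^{(5)}(28) − f^{(5)}(7)) = 1/30240 · (120.000 − 120.000) = 0.00000.
Running total after k=3: 8.91641e+07.
Correction k=4: B_{8}/8! · (f^{(7)}(28) − f^{(7)}(7)) = −1/1209600 · (0.00000 − 0.00000) = 0.00000.

S_4 ≈ 8.91641e+07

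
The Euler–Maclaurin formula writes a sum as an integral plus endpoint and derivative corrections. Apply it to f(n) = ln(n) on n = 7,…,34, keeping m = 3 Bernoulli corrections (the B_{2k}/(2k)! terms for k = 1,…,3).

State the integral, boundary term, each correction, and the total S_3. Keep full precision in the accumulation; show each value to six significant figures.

Integral: ∫_7^34 ln(x) dx = 79.2749.
½[f(7) + f(34)] = ½[1.94591 + 3.52636] = 2.73614.
So far: 82.0110.
Correction k=1: B_{2}/2! · (f^{(1)}(34) − f^{(1)}(7)) = 1/12 · (0.0294118 − 0.142857) = -0.00945378.
After k=1: 82.0016.
Correction k=2: B_{4}/4! · (f^{(3)}(34) − f^{(3)}(7)) = −1/720 · (5.08854e-05 − 0.00583090) = 8.02780e-06.
After k=2: 82.0016.
Correction k=3: B_{6}/6! · (f^{(5)}(34) − f^{(5)}(7)) = 1/30240 · (5.28222e-07 − 0.00142798) = -4.72040e-08.

S_3 ≈ 82.0016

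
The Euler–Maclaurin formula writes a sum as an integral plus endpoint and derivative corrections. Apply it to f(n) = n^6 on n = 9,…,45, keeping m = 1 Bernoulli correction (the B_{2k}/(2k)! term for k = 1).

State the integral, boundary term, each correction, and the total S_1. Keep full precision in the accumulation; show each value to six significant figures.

S_1 ≈ 5.76251e+10

Integral: ∫_9^45 x^6 dx = 5.33807e+10.
Boundary: ½(f(9) + f(45)) = ½(531441 + 8.30377e+09) = 4.15215e+09.
So far: 5.75328e+10.
k=1: B_{2}/(2)! × [f^{(1)}(45) − f^{(1)}(9)] = 1/12 × (1.10717e+09 − 354294) = 9.22345e+07.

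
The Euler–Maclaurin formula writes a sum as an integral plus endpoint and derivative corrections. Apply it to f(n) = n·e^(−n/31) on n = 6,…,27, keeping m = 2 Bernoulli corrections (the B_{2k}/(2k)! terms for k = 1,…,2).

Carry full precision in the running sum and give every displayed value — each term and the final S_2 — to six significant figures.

S_2 ≈ 200.688

∫_6^27 x·e^(−x/31) dx evaluates to 192.616.
½[f(6) + f(27)] = ½[4.94418 + 11.3008] = 8.12247.
Integral + boundary = 200.739.
Order-1 term: 1/12 · (0.0540060 − 0.664540) = -0.0508779.
Partial sum through k=1: 200.688.
Order-2 term: −1/720 · (0.000927262 − 0.00240645) = 2.05443e-06.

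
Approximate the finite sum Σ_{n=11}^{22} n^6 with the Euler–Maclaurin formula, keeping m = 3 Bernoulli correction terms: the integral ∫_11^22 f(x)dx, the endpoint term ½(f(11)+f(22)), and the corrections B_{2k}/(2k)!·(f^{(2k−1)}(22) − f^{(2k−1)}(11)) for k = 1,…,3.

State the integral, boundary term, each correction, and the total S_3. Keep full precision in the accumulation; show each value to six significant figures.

∫_11^22 x^6 dx evaluates to 3.53553e+08.
Endpoint term: (f(11) + f(22))/2 = (1.77156e+06 + 1.13380e+08)/2 = 5.75757e+07.
So far: 4.11129e+08.
Order-1 term: 1/12 · (3.09218e+07 − 966306) = 2.49629e+06.
After k=1: 4.13625e+08.
Order-2 term: −1/720 · (1.27776e+06 − 159720) = -1552.83.
After k=2: 4.13623e+08.
Order-3 term: 1/30240 · (15840.0 − 7920.00) = 0.261905.

S_3 ≈ 4.13623e+08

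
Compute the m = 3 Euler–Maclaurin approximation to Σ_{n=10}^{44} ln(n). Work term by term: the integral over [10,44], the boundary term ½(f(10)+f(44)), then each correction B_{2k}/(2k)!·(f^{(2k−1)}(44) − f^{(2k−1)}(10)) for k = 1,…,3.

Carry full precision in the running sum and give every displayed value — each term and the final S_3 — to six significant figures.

S_3 ≈ 112.515

Integral: ∫_10^44 ln(x) dx = 109.478.
Endpoint term: (f(10) + f(44))/2 = (2.30259 + 3.78419)/2 = 3.04339.
So far: 112.522.
k=1: B_{2}/(2)! × [f^{(1)}(44) − f^{(1)}(10)] = 1/12 × (0.0227273 − 0.100000) = -0.00643939.
After k=1: 112.515.
k=2: B_{4}/(4)! × [f^{(3)}(44) − f^{(3)}(10)] = −1/720 × (2.34786e-05 − 0.00200000) = 2.74517e-06.
After k=2: 112.515.
k=3: B_{6}/(6)! × [f^{(5)}(44) − f^{(5)}(10)] = 1/30240 × (1.45528e-07 − 0.000240000) = -7.93170e-09.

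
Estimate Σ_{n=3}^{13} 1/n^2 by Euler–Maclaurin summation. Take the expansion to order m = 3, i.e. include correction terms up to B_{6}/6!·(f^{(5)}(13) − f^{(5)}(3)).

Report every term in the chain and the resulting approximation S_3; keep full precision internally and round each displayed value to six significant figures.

∫_3^13 1/x^2 dx evaluates to 0.256410.
Boundary: ½(f(3) + f(13)) = ½(0.111111 + 0.00591716) = 0.0585141.
Running total after boundary: 0.314924.
Correction k=1: B_{2}/2! · (f^{(1)}(13) − f^{(1)}(3)) = 1/12 · (-0.000910332 − (-0.0740741)) = 0.00609698.
Partial sum through k=1: 0.321021.
Correction k=2: B_{4}/4! · (f^{(3)}(13) − f^{(3)}(3)) = −1/720 · (-6.46390e-05 − (-0.0987654)) = -0.000137084.
Partial sum through k=2: 0.320884.
Correction k=3: B_{6}/6! · (f^{(5)}(13) − f^{(5)}(3)) = 1/30240 · (-1.14744e-05 − (-0.329218)) = 1.08865e-05.

S_3 ≈ 0.320895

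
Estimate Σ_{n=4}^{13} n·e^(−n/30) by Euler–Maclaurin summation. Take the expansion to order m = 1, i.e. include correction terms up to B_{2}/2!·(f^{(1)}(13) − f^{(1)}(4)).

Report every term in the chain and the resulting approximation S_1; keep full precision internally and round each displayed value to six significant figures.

Integral: ∫_4^13 x·e^(−x/30) dx = 56.3126.
Boundary: ½(f(4) + f(13)) = ½(3.50069 + 8.42848) = 5.96458.
Running total after boundary: 62.2772.
Correction k=1: B_{2}/2! · (f^{(1)}(13) − f^{(1)}(4)) = 1/12 · (0.367395 − 0.758484) = -0.0325907.

S_1 ≈ 62.2446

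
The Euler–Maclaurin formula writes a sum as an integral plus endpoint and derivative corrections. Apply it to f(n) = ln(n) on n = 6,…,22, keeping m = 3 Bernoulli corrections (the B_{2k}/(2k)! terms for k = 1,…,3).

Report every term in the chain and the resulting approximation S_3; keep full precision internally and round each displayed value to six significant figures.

Integral: ∫_6^22 ln(x) dx = 41.2524.
Boundary: ½(f(6) + f(22)) = ½(1.79176 + 3.09104) = 2.44140.
Running total after boundary: 43.6938.
Correction k=1: B_{2}/2! · (f^{(1)}(22) − f^{(1)}(6)) = 1/12 · (0.0454545 − 0.166667) = -0.0101010.
After k=1: 43.6837.
Correction k=2: B_{4}/4! · (f^{(3)}(22) − f^{(3)}(6)) = −1/720 · (0.000187829 − 0.00925926) = 1.25992e-05.
After k=2: 43.6837.
Correction k=3: B_{6}/6! · (f^{(5)}(22) − f^{(5)}(6)) = 1/30240 · (4.65691e-06 − 0.00308642) = -1.01910e-07.

S_3 ≈ 43.6837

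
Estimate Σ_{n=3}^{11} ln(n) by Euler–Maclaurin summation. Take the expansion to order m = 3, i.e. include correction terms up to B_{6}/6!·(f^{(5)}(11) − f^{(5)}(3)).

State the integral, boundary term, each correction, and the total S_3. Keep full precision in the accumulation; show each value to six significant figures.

S_3 ≈ 16.8092

Integral: ∫_3^11 ln(x) dx = 15.0810.
Boundary: ½(f(3) + f(11)) = ½(1.09861 + 2.39790) = 1.74825.
Running total after boundary: 16.8293.
Order-1 term: 1/12 · (0.0909091 − 0.333333) = -0.0202020.
Running total after k=1: 16.8091.
Order-2 term: −1/720 · (0.00150263 − 0.0740741) = 0.000100794.
Running total after k=2: 16.8092.
Order-3 term: 1/30240 · (0.000149021 − 0.0987654) = -3.26112e-06.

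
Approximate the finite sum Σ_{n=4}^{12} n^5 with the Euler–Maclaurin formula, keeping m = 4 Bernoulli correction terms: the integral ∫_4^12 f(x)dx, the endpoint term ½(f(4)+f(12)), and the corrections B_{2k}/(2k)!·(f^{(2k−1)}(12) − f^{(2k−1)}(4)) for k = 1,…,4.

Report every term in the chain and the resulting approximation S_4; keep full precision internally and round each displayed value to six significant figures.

The integral term ∫_4^12 x^5 dx = 496981.
½[f(4) + f(12)] = ½[1024.00 + 248832] = 124928.
So far: 621909.
k=1: B_{2}/(2)! × [f^{(1)}(12) − f^{(1)}(4)] = 1/12 × (103680 − 1280.00) = 8533.33.
After k=1: 630443.
k=2: B_{4}/(4)! × [f^{(3)}(12) − f^{(3)}(4)] = −1/720 × (8640.00 − 960.000) = -10.6667.
After k=2: 630432.
k=3: B_{6}/(6)! × [f^{(5)}(12) − f^{(5)}(4)] = 1/30240 × (120.000 − 120.000) = 0.00000.
After k=3: 630432.
k=4: B_{8}/(8)! × [f^{(7)}(12) − f^{(7)}(4)] = −1/1209600 × (0.00000 − 0.00000) = 0.00000.

S_4 ≈ 630432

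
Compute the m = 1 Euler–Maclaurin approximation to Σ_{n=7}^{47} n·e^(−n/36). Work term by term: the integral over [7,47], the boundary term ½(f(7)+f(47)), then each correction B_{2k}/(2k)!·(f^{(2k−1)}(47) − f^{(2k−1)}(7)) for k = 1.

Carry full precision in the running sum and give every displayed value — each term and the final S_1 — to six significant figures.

S_1 ≈ 473.831

Integral: ∫_7^47 x·e^(−x/36) dx = 464.642.
½[f(7) + f(47)] = ½[5.76304 + 12.7380] = 9.25054.
Integral + boundary = 473.893.
k=1: B_{2}/(2)! × [f^{(1)}(47) − f^{(1)}(7)] = 1/12 × (-0.0828123 − 0.663207) = -0.0621683.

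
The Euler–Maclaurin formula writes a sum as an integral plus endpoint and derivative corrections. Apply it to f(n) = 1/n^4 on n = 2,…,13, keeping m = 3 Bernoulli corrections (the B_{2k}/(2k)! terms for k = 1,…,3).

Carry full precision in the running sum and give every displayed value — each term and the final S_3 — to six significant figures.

∫_2^13 1/x^4 dx evaluates to 0.0415149.
Endpoint term: (f(2) + f(13))/2 = (0.0625000 + 3.50128e-05)/2 = 0.0312675.
Running total after boundary: 0.0727825.
Order-1 term: 1/12 · (-1.07732e-05 − (-0.125000)) = 0.0104158.
Running total after k=1: 0.0831982.
Order-2 term: −1/720 · (-1.91240e-06 − (-0.937500)) = -0.00130208.
Running total after k=2: 0.0818961.
Order-3 term: 1/30240 · (-6.33693e-07 − (-13.1250)) = 0.000434028.

S_3 ≈ 0.0823302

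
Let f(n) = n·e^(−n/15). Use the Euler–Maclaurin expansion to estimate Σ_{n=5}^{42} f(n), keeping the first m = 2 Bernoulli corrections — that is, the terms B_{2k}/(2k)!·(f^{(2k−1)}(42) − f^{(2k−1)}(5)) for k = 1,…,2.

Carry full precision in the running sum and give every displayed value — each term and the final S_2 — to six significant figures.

The integral term ∫_5^42 x·e^(−x/15) dx = 162.967.
½[f(5) + f(42)] = ½[3.58266 + 2.55402] = 3.06834.
Integral + boundary = 166.035.
k=1: B_{2}/(2)! × [f^{(1)}(42) − f^{(1)}(5)] = 1/12 × (-0.109458 − 0.477688) = -0.0489288.
Partial sum through k=1: 165.986.
k=2: B_{4}/(4)! × [f^{(3)}(42) − f^{(3)}(5)] = −1/720 × (5.40534e-05 − 0.00849222) = 1.17197e-05.

S_2 ≈ 165.986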